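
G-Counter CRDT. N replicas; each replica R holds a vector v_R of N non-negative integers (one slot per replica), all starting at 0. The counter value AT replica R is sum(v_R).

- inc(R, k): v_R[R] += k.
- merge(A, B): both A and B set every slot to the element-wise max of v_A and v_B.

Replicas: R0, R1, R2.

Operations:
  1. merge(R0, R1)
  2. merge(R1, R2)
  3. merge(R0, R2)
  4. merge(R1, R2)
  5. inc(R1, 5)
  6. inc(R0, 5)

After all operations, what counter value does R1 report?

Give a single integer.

Op 1: merge R0<->R1 -> R0=(0,0,0) R1=(0,0,0)
Op 2: merge R1<->R2 -> R1=(0,0,0) R2=(0,0,0)
Op 3: merge R0<->R2 -> R0=(0,0,0) R2=(0,0,0)
Op 4: merge R1<->R2 -> R1=(0,0,0) R2=(0,0,0)
Op 5: inc R1 by 5 -> R1=(0,5,0) value=5
Op 6: inc R0 by 5 -> R0=(5,0,0) value=5

Answer: 5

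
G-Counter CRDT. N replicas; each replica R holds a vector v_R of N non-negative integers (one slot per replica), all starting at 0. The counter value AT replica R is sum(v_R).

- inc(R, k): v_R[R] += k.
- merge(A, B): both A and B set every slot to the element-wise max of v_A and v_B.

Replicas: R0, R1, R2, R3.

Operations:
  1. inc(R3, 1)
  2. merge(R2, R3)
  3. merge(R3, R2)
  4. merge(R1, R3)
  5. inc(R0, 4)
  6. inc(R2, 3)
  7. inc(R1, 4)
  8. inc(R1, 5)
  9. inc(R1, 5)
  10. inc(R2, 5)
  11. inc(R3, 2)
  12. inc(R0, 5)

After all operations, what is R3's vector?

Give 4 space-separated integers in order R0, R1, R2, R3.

Op 1: inc R3 by 1 -> R3=(0,0,0,1) value=1
Op 2: merge R2<->R3 -> R2=(0,0,0,1) R3=(0,0,0,1)
Op 3: merge R3<->R2 -> R3=(0,0,0,1) R2=(0,0,0,1)
Op 4: merge R1<->R3 -> R1=(0,0,0,1) R3=(0,0,0,1)
Op 5: inc R0 by 4 -> R0=(4,0,0,0) value=4
Op 6: inc R2 by 3 -> R2=(0,0,3,1) value=4
Op 7: inc R1 by 4 -> R1=(0,4,0,1) value=5
Op 8: inc R1 by 5 -> R1=(0,9,0,1) value=10
Op 9: inc R1 by 5 -> R1=(0,14,0,1) value=15
Op 10: inc R2 by 5 -> R2=(0,0,8,1) value=9
Op 11: inc R3 by 2 -> R3=(0,0,0,3) value=3
Op 12: inc R0 by 5 -> R0=(9,0,0,0) value=9

Answer: 0 0 0 3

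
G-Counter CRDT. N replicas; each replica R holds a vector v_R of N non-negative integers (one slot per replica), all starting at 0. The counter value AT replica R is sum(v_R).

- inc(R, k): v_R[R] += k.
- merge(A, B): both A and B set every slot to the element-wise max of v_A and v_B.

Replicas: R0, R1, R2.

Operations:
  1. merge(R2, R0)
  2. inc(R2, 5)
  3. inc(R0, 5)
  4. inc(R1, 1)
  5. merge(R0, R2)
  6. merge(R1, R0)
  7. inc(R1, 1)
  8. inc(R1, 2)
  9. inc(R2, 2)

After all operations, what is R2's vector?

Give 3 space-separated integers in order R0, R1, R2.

Answer: 5 0 7

Derivation:
Op 1: merge R2<->R0 -> R2=(0,0,0) R0=(0,0,0)
Op 2: inc R2 by 5 -> R2=(0,0,5) value=5
Op 3: inc R0 by 5 -> R0=(5,0,0) value=5
Op 4: inc R1 by 1 -> R1=(0,1,0) value=1
Op 5: merge R0<->R2 -> R0=(5,0,5) R2=(5,0,5)
Op 6: merge R1<->R0 -> R1=(5,1,5) R0=(5,1,5)
Op 7: inc R1 by 1 -> R1=(5,2,5) value=12
Op 8: inc R1 by 2 -> R1=(5,4,5) value=14
Op 9: inc R2 by 2 -> R2=(5,0,7) value=12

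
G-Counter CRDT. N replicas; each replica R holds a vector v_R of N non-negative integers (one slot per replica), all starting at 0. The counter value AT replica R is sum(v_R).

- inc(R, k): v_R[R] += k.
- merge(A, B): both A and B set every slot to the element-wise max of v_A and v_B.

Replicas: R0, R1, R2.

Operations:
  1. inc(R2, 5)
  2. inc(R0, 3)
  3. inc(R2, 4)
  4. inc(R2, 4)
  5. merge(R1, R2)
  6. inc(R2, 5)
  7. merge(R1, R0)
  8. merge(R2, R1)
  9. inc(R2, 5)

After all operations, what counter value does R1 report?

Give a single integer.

Answer: 21

Derivation:
Op 1: inc R2 by 5 -> R2=(0,0,5) value=5
Op 2: inc R0 by 3 -> R0=(3,0,0) value=3
Op 3: inc R2 by 4 -> R2=(0,0,9) value=9
Op 4: inc R2 by 4 -> R2=(0,0,13) value=13
Op 5: merge R1<->R2 -> R1=(0,0,13) R2=(0,0,13)
Op 6: inc R2 by 5 -> R2=(0,0,18) value=18
Op 7: merge R1<->R0 -> R1=(3,0,13) R0=(3,0,13)
Op 8: merge R2<->R1 -> R2=(3,0,18) R1=(3,0,18)
Op 9: inc R2 by 5 -> R2=(3,0,23) value=26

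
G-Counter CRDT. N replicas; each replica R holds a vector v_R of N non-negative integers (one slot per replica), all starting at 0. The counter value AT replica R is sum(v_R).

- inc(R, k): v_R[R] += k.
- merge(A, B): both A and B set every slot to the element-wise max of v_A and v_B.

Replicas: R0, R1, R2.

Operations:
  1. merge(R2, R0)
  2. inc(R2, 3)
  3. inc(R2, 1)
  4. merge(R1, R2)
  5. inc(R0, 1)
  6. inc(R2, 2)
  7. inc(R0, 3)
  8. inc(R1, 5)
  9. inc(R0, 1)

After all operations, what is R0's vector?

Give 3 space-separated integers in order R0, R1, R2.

Answer: 5 0 0

Derivation:
Op 1: merge R2<->R0 -> R2=(0,0,0) R0=(0,0,0)
Op 2: inc R2 by 3 -> R2=(0,0,3) value=3
Op 3: inc R2 by 1 -> R2=(0,0,4) value=4
Op 4: merge R1<->R2 -> R1=(0,0,4) R2=(0,0,4)
Op 5: inc R0 by 1 -> R0=(1,0,0) value=1
Op 6: inc R2 by 2 -> R2=(0,0,6) value=6
Op 7: inc R0 by 3 -> R0=(4,0,0) value=4
Op 8: inc R1 by 5 -> R1=(0,5,4) value=9
Op 9: inc R0 by 1 -> R0=(5,0,0) value=5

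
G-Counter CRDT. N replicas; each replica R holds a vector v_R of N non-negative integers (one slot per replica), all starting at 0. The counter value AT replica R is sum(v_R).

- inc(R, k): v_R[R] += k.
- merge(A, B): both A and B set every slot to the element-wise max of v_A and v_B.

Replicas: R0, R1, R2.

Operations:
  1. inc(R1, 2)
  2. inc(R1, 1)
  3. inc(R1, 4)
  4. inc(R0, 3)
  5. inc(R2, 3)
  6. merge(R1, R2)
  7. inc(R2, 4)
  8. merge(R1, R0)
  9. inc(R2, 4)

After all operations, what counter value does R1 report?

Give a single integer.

Op 1: inc R1 by 2 -> R1=(0,2,0) value=2
Op 2: inc R1 by 1 -> R1=(0,3,0) value=3
Op 3: inc R1 by 4 -> R1=(0,7,0) value=7
Op 4: inc R0 by 3 -> R0=(3,0,0) value=3
Op 5: inc R2 by 3 -> R2=(0,0,3) value=3
Op 6: merge R1<->R2 -> R1=(0,7,3) R2=(0,7,3)
Op 7: inc R2 by 4 -> R2=(0,7,7) value=14
Op 8: merge R1<->R0 -> R1=(3,7,3) R0=(3,7,3)
Op 9: inc R2 by 4 -> R2=(0,7,11) value=18

Answer: 13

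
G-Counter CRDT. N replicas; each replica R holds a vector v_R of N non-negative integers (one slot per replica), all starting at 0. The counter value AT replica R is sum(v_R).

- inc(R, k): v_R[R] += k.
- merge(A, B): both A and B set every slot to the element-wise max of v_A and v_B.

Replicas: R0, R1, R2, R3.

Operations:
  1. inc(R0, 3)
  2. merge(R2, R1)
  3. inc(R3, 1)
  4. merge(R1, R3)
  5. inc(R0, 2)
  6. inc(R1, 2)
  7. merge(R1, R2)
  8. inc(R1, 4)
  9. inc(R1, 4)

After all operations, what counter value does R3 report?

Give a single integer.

Op 1: inc R0 by 3 -> R0=(3,0,0,0) value=3
Op 2: merge R2<->R1 -> R2=(0,0,0,0) R1=(0,0,0,0)
Op 3: inc R3 by 1 -> R3=(0,0,0,1) value=1
Op 4: merge R1<->R3 -> R1=(0,0,0,1) R3=(0,0,0,1)
Op 5: inc R0 by 2 -> R0=(5,0,0,0) value=5
Op 6: inc R1 by 2 -> R1=(0,2,0,1) value=3
Op 7: merge R1<->R2 -> R1=(0,2,0,1) R2=(0,2,0,1)
Op 8: inc R1 by 4 -> R1=(0,6,0,1) value=7
Op 9: inc R1 by 4 -> R1=(0,10,0,1) value=11

Answer: 1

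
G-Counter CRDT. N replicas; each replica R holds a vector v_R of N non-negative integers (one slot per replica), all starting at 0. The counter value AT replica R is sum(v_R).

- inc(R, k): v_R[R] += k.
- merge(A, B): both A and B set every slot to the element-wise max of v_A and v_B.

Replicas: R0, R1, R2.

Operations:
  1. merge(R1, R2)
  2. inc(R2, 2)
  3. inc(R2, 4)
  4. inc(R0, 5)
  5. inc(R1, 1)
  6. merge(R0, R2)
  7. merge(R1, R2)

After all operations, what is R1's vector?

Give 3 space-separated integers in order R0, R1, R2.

Op 1: merge R1<->R2 -> R1=(0,0,0) R2=(0,0,0)
Op 2: inc R2 by 2 -> R2=(0,0,2) value=2
Op 3: inc R2 by 4 -> R2=(0,0,6) value=6
Op 4: inc R0 by 5 -> R0=(5,0,0) value=5
Op 5: inc R1 by 1 -> R1=(0,1,0) value=1
Op 6: merge R0<->R2 -> R0=(5,0,6) R2=(5,0,6)
Op 7: merge R1<->R2 -> R1=(5,1,6) R2=(5,1,6)

Answer: 5 1 6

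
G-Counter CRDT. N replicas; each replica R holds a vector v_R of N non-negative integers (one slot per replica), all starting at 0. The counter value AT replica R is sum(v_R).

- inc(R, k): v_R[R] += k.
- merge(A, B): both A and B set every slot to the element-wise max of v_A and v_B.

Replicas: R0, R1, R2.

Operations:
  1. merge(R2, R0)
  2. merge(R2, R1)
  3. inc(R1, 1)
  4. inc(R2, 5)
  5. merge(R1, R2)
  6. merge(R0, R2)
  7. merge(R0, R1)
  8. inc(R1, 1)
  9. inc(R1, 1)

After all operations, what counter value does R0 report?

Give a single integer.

Answer: 6

Derivation:
Op 1: merge R2<->R0 -> R2=(0,0,0) R0=(0,0,0)
Op 2: merge R2<->R1 -> R2=(0,0,0) R1=(0,0,0)
Op 3: inc R1 by 1 -> R1=(0,1,0) value=1
Op 4: inc R2 by 5 -> R2=(0,0,5) value=5
Op 5: merge R1<->R2 -> R1=(0,1,5) R2=(0,1,5)
Op 6: merge R0<->R2 -> R0=(0,1,5) R2=(0,1,5)
Op 7: merge R0<->R1 -> R0=(0,1,5) R1=(0,1,5)
Op 8: inc R1 by 1 -> R1=(0,2,5) value=7
Op 9: inc R1 by 1 -> R1=(0,3,5) value=8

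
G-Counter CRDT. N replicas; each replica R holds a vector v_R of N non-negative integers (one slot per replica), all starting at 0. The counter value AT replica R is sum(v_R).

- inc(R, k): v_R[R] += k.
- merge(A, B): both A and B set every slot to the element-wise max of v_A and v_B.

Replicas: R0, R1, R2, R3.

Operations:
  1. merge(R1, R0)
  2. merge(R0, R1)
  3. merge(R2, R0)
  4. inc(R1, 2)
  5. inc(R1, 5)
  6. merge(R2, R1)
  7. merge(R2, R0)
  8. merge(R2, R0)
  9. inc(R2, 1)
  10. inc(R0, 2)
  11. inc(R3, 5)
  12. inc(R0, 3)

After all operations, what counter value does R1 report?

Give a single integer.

Op 1: merge R1<->R0 -> R1=(0,0,0,0) R0=(0,0,0,0)
Op 2: merge R0<->R1 -> R0=(0,0,0,0) R1=(0,0,0,0)
Op 3: merge R2<->R0 -> R2=(0,0,0,0) R0=(0,0,0,0)
Op 4: inc R1 by 2 -> R1=(0,2,0,0) value=2
Op 5: inc R1 by 5 -> R1=(0,7,0,0) value=7
Op 6: merge R2<->R1 -> R2=(0,7,0,0) R1=(0,7,0,0)
Op 7: merge R2<->R0 -> R2=(0,7,0,0) R0=(0,7,0,0)
Op 8: merge R2<->R0 -> R2=(0,7,0,0) R0=(0,7,0,0)
Op 9: inc R2 by 1 -> R2=(0,7,1,0) value=8
Op 10: inc R0 by 2 -> R0=(2,7,0,0) value=9
Op 11: inc R3 by 5 -> R3=(0,0,0,5) value=5
Op 12: inc R0 by 3 -> R0=(5,7,0,0) value=12

Answer: 7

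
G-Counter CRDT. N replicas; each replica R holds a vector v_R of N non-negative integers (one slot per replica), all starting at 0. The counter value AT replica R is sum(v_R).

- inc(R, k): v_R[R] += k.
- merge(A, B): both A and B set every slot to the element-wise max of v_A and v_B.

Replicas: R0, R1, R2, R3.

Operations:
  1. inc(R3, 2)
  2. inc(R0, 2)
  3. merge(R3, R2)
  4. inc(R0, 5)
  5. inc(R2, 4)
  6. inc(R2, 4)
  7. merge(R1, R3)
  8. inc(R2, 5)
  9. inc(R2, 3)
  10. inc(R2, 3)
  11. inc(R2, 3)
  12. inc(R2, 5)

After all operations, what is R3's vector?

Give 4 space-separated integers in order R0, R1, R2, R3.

Op 1: inc R3 by 2 -> R3=(0,0,0,2) value=2
Op 2: inc R0 by 2 -> R0=(2,0,0,0) value=2
Op 3: merge R3<->R2 -> R3=(0,0,0,2) R2=(0,0,0,2)
Op 4: inc R0 by 5 -> R0=(7,0,0,0) value=7
Op 5: inc R2 by 4 -> R2=(0,0,4,2) value=6
Op 6: inc R2 by 4 -> R2=(0,0,8,2) value=10
Op 7: merge R1<->R3 -> R1=(0,0,0,2) R3=(0,0,0,2)
Op 8: inc R2 by 5 -> R2=(0,0,13,2) value=15
Op 9: inc R2 by 3 -> R2=(0,0,16,2) value=18
Op 10: inc R2 by 3 -> R2=(0,0,19,2) value=21
Op 11: inc R2 by 3 -> R2=(0,0,22,2) value=24
Op 12: inc R2 by 5 -> R2=(0,0,27,2) value=29

Answer: 0 0 0 2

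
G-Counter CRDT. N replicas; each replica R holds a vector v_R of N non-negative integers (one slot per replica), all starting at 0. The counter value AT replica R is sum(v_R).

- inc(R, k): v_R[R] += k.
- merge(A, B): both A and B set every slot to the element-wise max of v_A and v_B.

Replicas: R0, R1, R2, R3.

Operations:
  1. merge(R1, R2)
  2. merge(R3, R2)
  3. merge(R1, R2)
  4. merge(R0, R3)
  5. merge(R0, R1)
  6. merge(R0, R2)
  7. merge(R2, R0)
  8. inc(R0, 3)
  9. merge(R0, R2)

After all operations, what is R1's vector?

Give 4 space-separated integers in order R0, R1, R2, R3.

Answer: 0 0 0 0

Derivation:
Op 1: merge R1<->R2 -> R1=(0,0,0,0) R2=(0,0,0,0)
Op 2: merge R3<->R2 -> R3=(0,0,0,0) R2=(0,0,0,0)
Op 3: merge R1<->R2 -> R1=(0,0,0,0) R2=(0,0,0,0)
Op 4: merge R0<->R3 -> R0=(0,0,0,0) R3=(0,0,0,0)
Op 5: merge R0<->R1 -> R0=(0,0,0,0) R1=(0,0,0,0)
Op 6: merge R0<->R2 -> R0=(0,0,0,0) R2=(0,0,0,0)
Op 7: merge R2<->R0 -> R2=(0,0,0,0) R0=(0,0,0,0)
Op 8: inc R0 by 3 -> R0=(3,0,0,0) value=3
Op 9: merge R0<->R2 -> R0=(3,0,0,0) R2=(3,0,0,0)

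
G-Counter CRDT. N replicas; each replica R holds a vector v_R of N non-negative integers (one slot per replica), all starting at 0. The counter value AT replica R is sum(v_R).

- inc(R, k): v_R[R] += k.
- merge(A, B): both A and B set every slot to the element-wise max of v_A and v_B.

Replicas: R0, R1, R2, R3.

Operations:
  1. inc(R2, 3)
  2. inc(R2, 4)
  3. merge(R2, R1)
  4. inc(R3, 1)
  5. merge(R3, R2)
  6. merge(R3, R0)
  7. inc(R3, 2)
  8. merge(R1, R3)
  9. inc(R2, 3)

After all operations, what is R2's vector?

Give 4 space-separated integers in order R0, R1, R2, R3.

Op 1: inc R2 by 3 -> R2=(0,0,3,0) value=3
Op 2: inc R2 by 4 -> R2=(0,0,7,0) value=7
Op 3: merge R2<->R1 -> R2=(0,0,7,0) R1=(0,0,7,0)
Op 4: inc R3 by 1 -> R3=(0,0,0,1) value=1
Op 5: merge R3<->R2 -> R3=(0,0,7,1) R2=(0,0,7,1)
Op 6: merge R3<->R0 -> R3=(0,0,7,1) R0=(0,0,7,1)
Op 7: inc R3 by 2 -> R3=(0,0,7,3) value=10
Op 8: merge R1<->R3 -> R1=(0,0,7,3) R3=(0,0,7,3)
Op 9: inc R2 by 3 -> R2=(0,0,10,1) value=11

Answer: 0 0 10 1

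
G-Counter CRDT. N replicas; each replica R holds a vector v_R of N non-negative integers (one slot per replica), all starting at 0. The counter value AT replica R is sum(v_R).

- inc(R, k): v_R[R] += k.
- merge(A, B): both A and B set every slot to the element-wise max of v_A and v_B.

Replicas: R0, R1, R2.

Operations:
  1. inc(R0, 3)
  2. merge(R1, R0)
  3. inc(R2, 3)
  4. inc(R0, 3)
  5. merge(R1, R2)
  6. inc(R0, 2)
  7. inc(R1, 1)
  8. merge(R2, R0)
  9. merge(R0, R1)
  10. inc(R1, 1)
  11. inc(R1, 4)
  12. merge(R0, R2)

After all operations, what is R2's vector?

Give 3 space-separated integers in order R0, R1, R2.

Op 1: inc R0 by 3 -> R0=(3,0,0) value=3
Op 2: merge R1<->R0 -> R1=(3,0,0) R0=(3,0,0)
Op 3: inc R2 by 3 -> R2=(0,0,3) value=3
Op 4: inc R0 by 3 -> R0=(6,0,0) value=6
Op 5: merge R1<->R2 -> R1=(3,0,3) R2=(3,0,3)
Op 6: inc R0 by 2 -> R0=(8,0,0) value=8
Op 7: inc R1 by 1 -> R1=(3,1,3) value=7
Op 8: merge R2<->R0 -> R2=(8,0,3) R0=(8,0,3)
Op 9: merge R0<->R1 -> R0=(8,1,3) R1=(8,1,3)
Op 10: inc R1 by 1 -> R1=(8,2,3) value=13
Op 11: inc R1 by 4 -> R1=(8,6,3) value=17
Op 12: merge R0<->R2 -> R0=(8,1,3) R2=(8,1,3)

Answer: 8 1 3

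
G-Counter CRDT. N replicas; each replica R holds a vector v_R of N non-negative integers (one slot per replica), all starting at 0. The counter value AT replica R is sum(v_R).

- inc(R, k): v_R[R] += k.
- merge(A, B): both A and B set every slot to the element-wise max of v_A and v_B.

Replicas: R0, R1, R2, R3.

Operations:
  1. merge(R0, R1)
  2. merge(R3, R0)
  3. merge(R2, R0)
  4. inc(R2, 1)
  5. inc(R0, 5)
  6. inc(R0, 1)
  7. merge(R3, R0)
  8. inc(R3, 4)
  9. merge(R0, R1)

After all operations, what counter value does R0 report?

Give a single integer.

Answer: 6

Derivation:
Op 1: merge R0<->R1 -> R0=(0,0,0,0) R1=(0,0,0,0)
Op 2: merge R3<->R0 -> R3=(0,0,0,0) R0=(0,0,0,0)
Op 3: merge R2<->R0 -> R2=(0,0,0,0) R0=(0,0,0,0)
Op 4: inc R2 by 1 -> R2=(0,0,1,0) value=1
Op 5: inc R0 by 5 -> R0=(5,0,0,0) value=5
Op 6: inc R0 by 1 -> R0=(6,0,0,0) value=6
Op 7: merge R3<->R0 -> R3=(6,0,0,0) R0=(6,0,0,0)
Op 8: inc R3 by 4 -> R3=(6,0,0,4) value=10
Op 9: merge R0<->R1 -> R0=(6,0,0,0) R1=(6,0,0,0)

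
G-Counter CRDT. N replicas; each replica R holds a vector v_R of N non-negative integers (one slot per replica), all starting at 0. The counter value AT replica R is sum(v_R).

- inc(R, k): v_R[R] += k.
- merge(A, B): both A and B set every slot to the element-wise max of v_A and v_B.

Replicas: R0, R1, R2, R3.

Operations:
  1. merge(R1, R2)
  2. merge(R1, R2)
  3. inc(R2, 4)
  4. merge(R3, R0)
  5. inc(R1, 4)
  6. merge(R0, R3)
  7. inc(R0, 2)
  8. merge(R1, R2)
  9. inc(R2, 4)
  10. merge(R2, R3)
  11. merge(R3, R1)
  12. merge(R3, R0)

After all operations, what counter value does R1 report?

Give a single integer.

Op 1: merge R1<->R2 -> R1=(0,0,0,0) R2=(0,0,0,0)
Op 2: merge R1<->R2 -> R1=(0,0,0,0) R2=(0,0,0,0)
Op 3: inc R2 by 4 -> R2=(0,0,4,0) value=4
Op 4: merge R3<->R0 -> R3=(0,0,0,0) R0=(0,0,0,0)
Op 5: inc R1 by 4 -> R1=(0,4,0,0) value=4
Op 6: merge R0<->R3 -> R0=(0,0,0,0) R3=(0,0,0,0)
Op 7: inc R0 by 2 -> R0=(2,0,0,0) value=2
Op 8: merge R1<->R2 -> R1=(0,4,4,0) R2=(0,4,4,0)
Op 9: inc R2 by 4 -> R2=(0,4,8,0) value=12
Op 10: merge R2<->R3 -> R2=(0,4,8,0) R3=(0,4,8,0)
Op 11: merge R3<->R1 -> R3=(0,4,8,0) R1=(0,4,8,0)
Op 12: merge R3<->R0 -> R3=(2,4,8,0) R0=(2,4,8,0)

Answer: 12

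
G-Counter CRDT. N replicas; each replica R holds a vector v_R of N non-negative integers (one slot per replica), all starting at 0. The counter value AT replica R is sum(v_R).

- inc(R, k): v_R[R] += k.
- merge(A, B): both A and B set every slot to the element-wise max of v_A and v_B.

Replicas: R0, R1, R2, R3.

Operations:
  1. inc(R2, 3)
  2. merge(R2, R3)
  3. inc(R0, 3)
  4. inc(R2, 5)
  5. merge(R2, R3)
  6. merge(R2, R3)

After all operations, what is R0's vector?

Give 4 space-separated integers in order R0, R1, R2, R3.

Answer: 3 0 0 0

Derivation:
Op 1: inc R2 by 3 -> R2=(0,0,3,0) value=3
Op 2: merge R2<->R3 -> R2=(0,0,3,0) R3=(0,0,3,0)
Op 3: inc R0 by 3 -> R0=(3,0,0,0) value=3
Op 4: inc R2 by 5 -> R2=(0,0,8,0) value=8
Op 5: merge R2<->R3 -> R2=(0,0,8,0) R3=(0,0,8,0)
Op 6: merge R2<->R3 -> R2=(0,0,8,0) R3=(0,0,8,0)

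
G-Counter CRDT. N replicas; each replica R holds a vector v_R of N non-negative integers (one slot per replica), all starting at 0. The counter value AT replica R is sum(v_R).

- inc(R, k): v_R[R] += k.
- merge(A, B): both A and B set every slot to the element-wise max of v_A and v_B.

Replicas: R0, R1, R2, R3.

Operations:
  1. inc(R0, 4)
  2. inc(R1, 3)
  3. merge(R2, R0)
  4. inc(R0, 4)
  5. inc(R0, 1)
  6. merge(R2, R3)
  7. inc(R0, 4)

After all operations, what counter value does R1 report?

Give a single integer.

Answer: 3

Derivation:
Op 1: inc R0 by 4 -> R0=(4,0,0,0) value=4
Op 2: inc R1 by 3 -> R1=(0,3,0,0) value=3
Op 3: merge R2<->R0 -> R2=(4,0,0,0) R0=(4,0,0,0)
Op 4: inc R0 by 4 -> R0=(8,0,0,0) value=8
Op 5: inc R0 by 1 -> R0=(9,0,0,0) value=9
Op 6: merge R2<->R3 -> R2=(4,0,0,0) R3=(4,0,0,0)
Op 7: inc R0 by 4 -> R0=(13,0,0,0) value=13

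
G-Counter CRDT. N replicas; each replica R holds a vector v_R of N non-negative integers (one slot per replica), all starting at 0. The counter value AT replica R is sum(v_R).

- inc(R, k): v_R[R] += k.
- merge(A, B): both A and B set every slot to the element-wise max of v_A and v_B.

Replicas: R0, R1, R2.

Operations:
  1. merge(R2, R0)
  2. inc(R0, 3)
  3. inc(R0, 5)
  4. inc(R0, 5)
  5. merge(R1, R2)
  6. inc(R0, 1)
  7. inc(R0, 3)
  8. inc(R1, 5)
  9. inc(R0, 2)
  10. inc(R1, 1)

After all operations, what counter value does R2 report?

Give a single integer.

Answer: 0

Derivation:
Op 1: merge R2<->R0 -> R2=(0,0,0) R0=(0,0,0)
Op 2: inc R0 by 3 -> R0=(3,0,0) value=3
Op 3: inc R0 by 5 -> R0=(8,0,0) value=8
Op 4: inc R0 by 5 -> R0=(13,0,0) value=13
Op 5: merge R1<->R2 -> R1=(0,0,0) R2=(0,0,0)
Op 6: inc R0 by 1 -> R0=(14,0,0) value=14
Op 7: inc R0 by 3 -> R0=(17,0,0) value=17
Op 8: inc R1 by 5 -> R1=(0,5,0) value=5
Op 9: inc R0 by 2 -> R0=(19,0,0) value=19
Op 10: inc R1 by 1 -> R1=(0,6,0) value=6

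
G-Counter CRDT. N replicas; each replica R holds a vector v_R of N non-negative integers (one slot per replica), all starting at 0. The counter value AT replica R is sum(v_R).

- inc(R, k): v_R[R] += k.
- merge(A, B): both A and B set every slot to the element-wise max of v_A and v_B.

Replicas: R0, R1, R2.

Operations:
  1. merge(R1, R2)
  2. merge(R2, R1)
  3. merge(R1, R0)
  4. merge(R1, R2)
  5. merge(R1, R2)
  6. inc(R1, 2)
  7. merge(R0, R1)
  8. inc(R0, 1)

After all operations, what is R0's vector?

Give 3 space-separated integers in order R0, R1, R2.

Answer: 1 2 0

Derivation:
Op 1: merge R1<->R2 -> R1=(0,0,0) R2=(0,0,0)
Op 2: merge R2<->R1 -> R2=(0,0,0) R1=(0,0,0)
Op 3: merge R1<->R0 -> R1=(0,0,0) R0=(0,0,0)
Op 4: merge R1<->R2 -> R1=(0,0,0) R2=(0,0,0)
Op 5: merge R1<->R2 -> R1=(0,0,0) R2=(0,0,0)
Op 6: inc R1 by 2 -> R1=(0,2,0) value=2
Op 7: merge R0<->R1 -> R0=(0,2,0) R1=(0,2,0)
Op 8: inc R0 by 1 -> R0=(1,2,0) value=3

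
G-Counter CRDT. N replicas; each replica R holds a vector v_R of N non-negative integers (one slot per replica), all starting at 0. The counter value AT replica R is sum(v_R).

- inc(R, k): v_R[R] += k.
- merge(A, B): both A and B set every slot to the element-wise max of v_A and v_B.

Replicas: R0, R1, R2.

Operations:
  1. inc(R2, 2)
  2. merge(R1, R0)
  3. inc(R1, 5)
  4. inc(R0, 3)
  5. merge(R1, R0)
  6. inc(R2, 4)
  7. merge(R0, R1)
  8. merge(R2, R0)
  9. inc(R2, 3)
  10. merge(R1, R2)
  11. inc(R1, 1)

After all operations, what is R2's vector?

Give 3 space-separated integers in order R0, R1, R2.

Op 1: inc R2 by 2 -> R2=(0,0,2) value=2
Op 2: merge R1<->R0 -> R1=(0,0,0) R0=(0,0,0)
Op 3: inc R1 by 5 -> R1=(0,5,0) value=5
Op 4: inc R0 by 3 -> R0=(3,0,0) value=3
Op 5: merge R1<->R0 -> R1=(3,5,0) R0=(3,5,0)
Op 6: inc R2 by 4 -> R2=(0,0,6) value=6
Op 7: merge R0<->R1 -> R0=(3,5,0) R1=(3,5,0)
Op 8: merge R2<->R0 -> R2=(3,5,6) R0=(3,5,6)
Op 9: inc R2 by 3 -> R2=(3,5,9) value=17
Op 10: merge R1<->R2 -> R1=(3,5,9) R2=(3,5,9)
Op 11: inc R1 by 1 -> R1=(3,6,9) value=18

Answer: 3 5 9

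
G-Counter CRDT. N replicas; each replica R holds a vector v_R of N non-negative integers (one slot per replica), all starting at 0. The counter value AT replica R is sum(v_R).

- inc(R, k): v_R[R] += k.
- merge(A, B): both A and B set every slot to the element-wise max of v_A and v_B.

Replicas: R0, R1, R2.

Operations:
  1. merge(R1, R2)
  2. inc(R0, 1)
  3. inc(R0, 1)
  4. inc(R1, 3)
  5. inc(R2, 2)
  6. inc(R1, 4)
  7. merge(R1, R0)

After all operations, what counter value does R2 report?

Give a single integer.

Answer: 2

Derivation:
Op 1: merge R1<->R2 -> R1=(0,0,0) R2=(0,0,0)
Op 2: inc R0 by 1 -> R0=(1,0,0) value=1
Op 3: inc R0 by 1 -> R0=(2,0,0) value=2
Op 4: inc R1 by 3 -> R1=(0,3,0) value=3
Op 5: inc R2 by 2 -> R2=(0,0,2) value=2
Op 6: inc R1 by 4 -> R1=(0,7,0) value=7
Op 7: merge R1<->R0 -> R1=(2,7,0) R0=(2,7,0)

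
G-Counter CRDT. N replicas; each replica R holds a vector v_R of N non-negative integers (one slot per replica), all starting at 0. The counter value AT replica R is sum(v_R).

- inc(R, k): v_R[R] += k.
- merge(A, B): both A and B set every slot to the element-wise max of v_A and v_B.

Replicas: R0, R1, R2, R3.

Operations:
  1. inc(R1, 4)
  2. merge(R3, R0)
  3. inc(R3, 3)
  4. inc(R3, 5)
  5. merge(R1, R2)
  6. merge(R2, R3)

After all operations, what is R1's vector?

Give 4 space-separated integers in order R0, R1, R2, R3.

Answer: 0 4 0 0

Derivation:
Op 1: inc R1 by 4 -> R1=(0,4,0,0) value=4
Op 2: merge R3<->R0 -> R3=(0,0,0,0) R0=(0,0,0,0)
Op 3: inc R3 by 3 -> R3=(0,0,0,3) value=3
Op 4: inc R3 by 5 -> R3=(0,0,0,8) value=8
Op 5: merge R1<->R2 -> R1=(0,4,0,0) R2=(0,4,0,0)
Op 6: merge R2<->R3 -> R2=(0,4,0,8) R3=(0,4,0,8)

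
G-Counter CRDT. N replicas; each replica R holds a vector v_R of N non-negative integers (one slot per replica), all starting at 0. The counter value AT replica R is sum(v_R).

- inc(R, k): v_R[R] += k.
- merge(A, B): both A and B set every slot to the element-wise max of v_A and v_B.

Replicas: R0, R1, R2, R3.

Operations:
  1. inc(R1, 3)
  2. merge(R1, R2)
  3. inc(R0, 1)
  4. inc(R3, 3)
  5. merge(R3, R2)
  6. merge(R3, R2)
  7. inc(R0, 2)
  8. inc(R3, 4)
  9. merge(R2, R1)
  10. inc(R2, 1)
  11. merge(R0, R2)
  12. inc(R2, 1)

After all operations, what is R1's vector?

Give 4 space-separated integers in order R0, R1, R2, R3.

Op 1: inc R1 by 3 -> R1=(0,3,0,0) value=3
Op 2: merge R1<->R2 -> R1=(0,3,0,0) R2=(0,3,0,0)
Op 3: inc R0 by 1 -> R0=(1,0,0,0) value=1
Op 4: inc R3 by 3 -> R3=(0,0,0,3) value=3
Op 5: merge R3<->R2 -> R3=(0,3,0,3) R2=(0,3,0,3)
Op 6: merge R3<->R2 -> R3=(0,3,0,3) R2=(0,3,0,3)
Op 7: inc R0 by 2 -> R0=(3,0,0,0) value=3
Op 8: inc R3 by 4 -> R3=(0,3,0,7) value=10
Op 9: merge R2<->R1 -> R2=(0,3,0,3) R1=(0,3,0,3)
Op 10: inc R2 by 1 -> R2=(0,3,1,3) value=7
Op 11: merge R0<->R2 -> R0=(3,3,1,3) R2=(3,3,1,3)
Op 12: inc R2 by 1 -> R2=(3,3,2,3) value=11

Answer: 0 3 0 3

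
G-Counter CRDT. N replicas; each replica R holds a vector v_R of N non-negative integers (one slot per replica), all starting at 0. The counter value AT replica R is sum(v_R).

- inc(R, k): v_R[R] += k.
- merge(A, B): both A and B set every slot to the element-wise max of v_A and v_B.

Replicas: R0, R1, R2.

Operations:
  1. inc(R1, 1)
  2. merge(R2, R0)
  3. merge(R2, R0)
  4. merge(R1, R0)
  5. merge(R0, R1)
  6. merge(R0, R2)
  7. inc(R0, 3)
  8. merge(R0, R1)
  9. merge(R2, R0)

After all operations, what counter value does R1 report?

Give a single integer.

Op 1: inc R1 by 1 -> R1=(0,1,0) value=1
Op 2: merge R2<->R0 -> R2=(0,0,0) R0=(0,0,0)
Op 3: merge R2<->R0 -> R2=(0,0,0) R0=(0,0,0)
Op 4: merge R1<->R0 -> R1=(0,1,0) R0=(0,1,0)
Op 5: merge R0<->R1 -> R0=(0,1,0) R1=(0,1,0)
Op 6: merge R0<->R2 -> R0=(0,1,0) R2=(0,1,0)
Op 7: inc R0 by 3 -> R0=(3,1,0) value=4
Op 8: merge R0<->R1 -> R0=(3,1,0) R1=(3,1,0)
Op 9: merge R2<->R0 -> R2=(3,1,0) R0=(3,1,0)

Answer: 4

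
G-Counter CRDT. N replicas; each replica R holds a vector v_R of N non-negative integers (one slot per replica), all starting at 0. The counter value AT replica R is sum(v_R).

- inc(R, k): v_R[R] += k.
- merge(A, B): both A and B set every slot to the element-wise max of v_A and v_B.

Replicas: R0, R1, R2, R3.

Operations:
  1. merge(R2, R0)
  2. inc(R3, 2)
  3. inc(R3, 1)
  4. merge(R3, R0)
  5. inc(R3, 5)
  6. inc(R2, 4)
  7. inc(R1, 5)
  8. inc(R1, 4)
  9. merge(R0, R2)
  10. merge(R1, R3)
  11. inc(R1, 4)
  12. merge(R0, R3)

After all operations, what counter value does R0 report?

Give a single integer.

Answer: 21

Derivation:
Op 1: merge R2<->R0 -> R2=(0,0,0,0) R0=(0,0,0,0)
Op 2: inc R3 by 2 -> R3=(0,0,0,2) value=2
Op 3: inc R3 by 1 -> R3=(0,0,0,3) value=3
Op 4: merge R3<->R0 -> R3=(0,0,0,3) R0=(0,0,0,3)
Op 5: inc R3 by 5 -> R3=(0,0,0,8) value=8
Op 6: inc R2 by 4 -> R2=(0,0,4,0) value=4
Op 7: inc R1 by 5 -> R1=(0,5,0,0) value=5
Op 8: inc R1 by 4 -> R1=(0,9,0,0) value=9
Op 9: merge R0<->R2 -> R0=(0,0,4,3) R2=(0,0,4,3)
Op 10: merge R1<->R3 -> R1=(0,9,0,8) R3=(0,9,0,8)
Op 11: inc R1 by 4 -> R1=(0,13,0,8) value=21
Op 12: merge R0<->R3 -> R0=(0,9,4,8) R3=(0,9,4,8)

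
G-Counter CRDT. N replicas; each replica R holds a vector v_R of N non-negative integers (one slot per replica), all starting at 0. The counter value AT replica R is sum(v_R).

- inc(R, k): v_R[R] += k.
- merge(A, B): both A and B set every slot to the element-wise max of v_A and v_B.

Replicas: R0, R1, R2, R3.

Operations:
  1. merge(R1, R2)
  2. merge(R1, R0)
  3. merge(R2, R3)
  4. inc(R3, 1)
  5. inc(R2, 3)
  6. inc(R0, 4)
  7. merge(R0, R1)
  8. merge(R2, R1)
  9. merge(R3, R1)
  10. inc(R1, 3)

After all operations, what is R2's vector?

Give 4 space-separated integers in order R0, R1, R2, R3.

Op 1: merge R1<->R2 -> R1=(0,0,0,0) R2=(0,0,0,0)
Op 2: merge R1<->R0 -> R1=(0,0,0,0) R0=(0,0,0,0)
Op 3: merge R2<->R3 -> R2=(0,0,0,0) R3=(0,0,0,0)
Op 4: inc R3 by 1 -> R3=(0,0,0,1) value=1
Op 5: inc R2 by 3 -> R2=(0,0,3,0) value=3
Op 6: inc R0 by 4 -> R0=(4,0,0,0) value=4
Op 7: merge R0<->R1 -> R0=(4,0,0,0) R1=(4,0,0,0)
Op 8: merge R2<->R1 -> R2=(4,0,3,0) R1=(4,0,3,0)
Op 9: merge R3<->R1 -> R3=(4,0,3,1) R1=(4,0,3,1)
Op 10: inc R1 by 3 -> R1=(4,3,3,1) value=11

Answer: 4 0 3 0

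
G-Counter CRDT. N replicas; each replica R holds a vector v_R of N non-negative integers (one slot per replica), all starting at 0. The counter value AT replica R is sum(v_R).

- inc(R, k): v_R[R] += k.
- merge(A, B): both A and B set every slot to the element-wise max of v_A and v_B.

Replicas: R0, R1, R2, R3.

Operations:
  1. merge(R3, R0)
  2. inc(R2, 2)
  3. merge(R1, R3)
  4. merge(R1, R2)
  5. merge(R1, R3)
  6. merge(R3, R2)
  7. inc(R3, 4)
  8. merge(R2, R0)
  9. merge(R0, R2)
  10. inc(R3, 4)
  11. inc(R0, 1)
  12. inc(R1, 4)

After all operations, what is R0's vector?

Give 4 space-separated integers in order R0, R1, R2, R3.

Op 1: merge R3<->R0 -> R3=(0,0,0,0) R0=(0,0,0,0)
Op 2: inc R2 by 2 -> R2=(0,0,2,0) value=2
Op 3: merge R1<->R3 -> R1=(0,0,0,0) R3=(0,0,0,0)
Op 4: merge R1<->R2 -> R1=(0,0,2,0) R2=(0,0,2,0)
Op 5: merge R1<->R3 -> R1=(0,0,2,0) R3=(0,0,2,0)
Op 6: merge R3<->R2 -> R3=(0,0,2,0) R2=(0,0,2,0)
Op 7: inc R3 by 4 -> R3=(0,0,2,4) value=6
Op 8: merge R2<->R0 -> R2=(0,0,2,0) R0=(0,0,2,0)
Op 9: merge R0<->R2 -> R0=(0,0,2,0) R2=(0,0,2,0)
Op 10: inc R3 by 4 -> R3=(0,0,2,8) value=10
Op 11: inc R0 by 1 -> R0=(1,0,2,0) value=3
Op 12: inc R1 by 4 -> R1=(0,4,2,0) value=6

Answer: 1 0 2 0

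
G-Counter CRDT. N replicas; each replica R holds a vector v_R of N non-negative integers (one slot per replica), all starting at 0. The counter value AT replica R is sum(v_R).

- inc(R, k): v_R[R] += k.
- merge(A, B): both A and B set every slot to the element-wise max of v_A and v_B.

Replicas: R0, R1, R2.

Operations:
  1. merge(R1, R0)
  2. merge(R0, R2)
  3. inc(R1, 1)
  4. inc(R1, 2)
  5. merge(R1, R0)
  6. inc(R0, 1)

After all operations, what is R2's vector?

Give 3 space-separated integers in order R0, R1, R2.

Op 1: merge R1<->R0 -> R1=(0,0,0) R0=(0,0,0)
Op 2: merge R0<->R2 -> R0=(0,0,0) R2=(0,0,0)
Op 3: inc R1 by 1 -> R1=(0,1,0) value=1
Op 4: inc R1 by 2 -> R1=(0,3,0) value=3
Op 5: merge R1<->R0 -> R1=(0,3,0) R0=(0,3,0)
Op 6: inc R0 by 1 -> R0=(1,3,0) value=4

Answer: 0 0 0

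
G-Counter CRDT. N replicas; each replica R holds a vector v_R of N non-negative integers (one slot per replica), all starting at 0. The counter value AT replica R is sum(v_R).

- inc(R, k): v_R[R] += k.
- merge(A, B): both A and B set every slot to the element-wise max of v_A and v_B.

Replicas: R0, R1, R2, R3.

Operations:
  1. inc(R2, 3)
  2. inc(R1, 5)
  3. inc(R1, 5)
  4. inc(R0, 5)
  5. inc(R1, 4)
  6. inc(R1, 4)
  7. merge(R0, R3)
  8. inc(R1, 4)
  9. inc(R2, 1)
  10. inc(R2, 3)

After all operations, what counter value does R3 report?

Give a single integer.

Answer: 5

Derivation:
Op 1: inc R2 by 3 -> R2=(0,0,3,0) value=3
Op 2: inc R1 by 5 -> R1=(0,5,0,0) value=5
Op 3: inc R1 by 5 -> R1=(0,10,0,0) value=10
Op 4: inc R0 by 5 -> R0=(5,0,0,0) value=5
Op 5: inc R1 by 4 -> R1=(0,14,0,0) value=14
Op 6: inc R1 by 4 -> R1=(0,18,0,0) value=18
Op 7: merge R0<->R3 -> R0=(5,0,0,0) R3=(5,0,0,0)
Op 8: inc R1 by 4 -> R1=(0,22,0,0) value=22
Op 9: inc R2 by 1 -> R2=(0,0,4,0) value=4
Op 10: inc R2 by 3 -> R2=(0,0,7,0) value=7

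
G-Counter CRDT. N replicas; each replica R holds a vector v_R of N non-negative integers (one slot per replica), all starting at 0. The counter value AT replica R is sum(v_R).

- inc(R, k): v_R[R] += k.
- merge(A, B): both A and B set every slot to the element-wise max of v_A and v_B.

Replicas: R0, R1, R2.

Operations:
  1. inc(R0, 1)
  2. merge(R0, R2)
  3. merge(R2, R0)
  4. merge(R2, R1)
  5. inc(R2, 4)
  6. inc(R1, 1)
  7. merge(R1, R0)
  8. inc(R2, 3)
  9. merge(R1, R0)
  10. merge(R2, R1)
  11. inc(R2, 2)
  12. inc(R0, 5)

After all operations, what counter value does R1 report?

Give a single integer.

Op 1: inc R0 by 1 -> R0=(1,0,0) value=1
Op 2: merge R0<->R2 -> R0=(1,0,0) R2=(1,0,0)
Op 3: merge R2<->R0 -> R2=(1,0,0) R0=(1,0,0)
Op 4: merge R2<->R1 -> R2=(1,0,0) R1=(1,0,0)
Op 5: inc R2 by 4 -> R2=(1,0,4) value=5
Op 6: inc R1 by 1 -> R1=(1,1,0) value=2
Op 7: merge R1<->R0 -> R1=(1,1,0) R0=(1,1,0)
Op 8: inc R2 by 3 -> R2=(1,0,7) value=8
Op 9: merge R1<->R0 -> R1=(1,1,0) R0=(1,1,0)
Op 10: merge R2<->R1 -> R2=(1,1,7) R1=(1,1,7)
Op 11: inc R2 by 2 -> R2=(1,1,9) value=11
Op 12: inc R0 by 5 -> R0=(6,1,0) value=7

Answer: 9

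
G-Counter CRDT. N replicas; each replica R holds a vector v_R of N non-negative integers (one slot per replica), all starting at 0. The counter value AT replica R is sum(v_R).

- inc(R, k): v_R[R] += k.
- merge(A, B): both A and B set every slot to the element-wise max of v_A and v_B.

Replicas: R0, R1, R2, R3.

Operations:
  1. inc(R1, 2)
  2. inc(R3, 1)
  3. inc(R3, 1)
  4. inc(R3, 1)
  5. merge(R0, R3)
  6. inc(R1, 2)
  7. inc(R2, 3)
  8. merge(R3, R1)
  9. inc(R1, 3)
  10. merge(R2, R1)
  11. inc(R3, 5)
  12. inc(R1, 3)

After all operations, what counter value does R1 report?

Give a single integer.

Answer: 16

Derivation:
Op 1: inc R1 by 2 -> R1=(0,2,0,0) value=2
Op 2: inc R3 by 1 -> R3=(0,0,0,1) value=1
Op 3: inc R3 by 1 -> R3=(0,0,0,2) value=2
Op 4: inc R3 by 1 -> R3=(0,0,0,3) value=3
Op 5: merge R0<->R3 -> R0=(0,0,0,3) R3=(0,0,0,3)
Op 6: inc R1 by 2 -> R1=(0,4,0,0) value=4
Op 7: inc R2 by 3 -> R2=(0,0,3,0) value=3
Op 8: merge R3<->R1 -> R3=(0,4,0,3) R1=(0,4,0,3)
Op 9: inc R1 by 3 -> R1=(0,7,0,3) value=10
Op 10: merge R2<->R1 -> R2=(0,7,3,3) R1=(0,7,3,3)
Op 11: inc R3 by 5 -> R3=(0,4,0,8) value=12
Op 12: inc R1 by 3 -> R1=(0,10,3,3) value=16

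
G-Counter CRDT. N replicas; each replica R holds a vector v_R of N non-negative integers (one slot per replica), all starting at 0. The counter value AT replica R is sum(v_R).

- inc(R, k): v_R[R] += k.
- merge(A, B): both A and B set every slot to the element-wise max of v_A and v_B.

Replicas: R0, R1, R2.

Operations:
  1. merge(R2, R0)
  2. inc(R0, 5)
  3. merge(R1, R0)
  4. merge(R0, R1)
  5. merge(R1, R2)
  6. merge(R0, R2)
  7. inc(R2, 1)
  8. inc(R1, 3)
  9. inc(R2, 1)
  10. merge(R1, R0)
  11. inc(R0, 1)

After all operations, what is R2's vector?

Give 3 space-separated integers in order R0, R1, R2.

Op 1: merge R2<->R0 -> R2=(0,0,0) R0=(0,0,0)
Op 2: inc R0 by 5 -> R0=(5,0,0) value=5
Op 3: merge R1<->R0 -> R1=(5,0,0) R0=(5,0,0)
Op 4: merge R0<->R1 -> R0=(5,0,0) R1=(5,0,0)
Op 5: merge R1<->R2 -> R1=(5,0,0) R2=(5,0,0)
Op 6: merge R0<->R2 -> R0=(5,0,0) R2=(5,0,0)
Op 7: inc R2 by 1 -> R2=(5,0,1) value=6
Op 8: inc R1 by 3 -> R1=(5,3,0) value=8
Op 9: inc R2 by 1 -> R2=(5,0,2) value=7
Op 10: merge R1<->R0 -> R1=(5,3,0) R0=(5,3,0)
Op 11: inc R0 by 1 -> R0=(6,3,0) value=9

Answer: 5 0 2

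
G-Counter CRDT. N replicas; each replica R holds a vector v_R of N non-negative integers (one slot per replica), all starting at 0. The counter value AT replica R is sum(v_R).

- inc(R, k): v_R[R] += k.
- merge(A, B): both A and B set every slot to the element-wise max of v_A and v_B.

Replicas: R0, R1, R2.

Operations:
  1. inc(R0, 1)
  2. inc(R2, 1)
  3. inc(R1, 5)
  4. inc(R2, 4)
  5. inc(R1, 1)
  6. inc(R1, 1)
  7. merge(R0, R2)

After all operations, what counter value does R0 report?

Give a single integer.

Op 1: inc R0 by 1 -> R0=(1,0,0) value=1
Op 2: inc R2 by 1 -> R2=(0,0,1) value=1
Op 3: inc R1 by 5 -> R1=(0,5,0) value=5
Op 4: inc R2 by 4 -> R2=(0,0,5) value=5
Op 5: inc R1 by 1 -> R1=(0,6,0) value=6
Op 6: inc R1 by 1 -> R1=(0,7,0) value=7
Op 7: merge R0<->R2 -> R0=(1,0,5) R2=(1,0,5)

Answer: 6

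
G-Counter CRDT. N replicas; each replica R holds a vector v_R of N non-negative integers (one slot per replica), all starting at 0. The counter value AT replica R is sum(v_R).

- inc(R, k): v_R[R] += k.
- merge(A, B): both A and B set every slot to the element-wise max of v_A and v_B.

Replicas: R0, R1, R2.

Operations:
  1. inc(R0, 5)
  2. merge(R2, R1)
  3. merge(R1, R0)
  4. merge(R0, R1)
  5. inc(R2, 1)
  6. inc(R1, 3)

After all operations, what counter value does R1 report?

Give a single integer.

Answer: 8

Derivation:
Op 1: inc R0 by 5 -> R0=(5,0,0) value=5
Op 2: merge R2<->R1 -> R2=(0,0,0) R1=(0,0,0)
Op 3: merge R1<->R0 -> R1=(5,0,0) R0=(5,0,0)
Op 4: merge R0<->R1 -> R0=(5,0,0) R1=(5,0,0)
Op 5: inc R2 by 1 -> R2=(0,0,1) value=1
Op 6: inc R1 by 3 -> R1=(5,3,0) value=8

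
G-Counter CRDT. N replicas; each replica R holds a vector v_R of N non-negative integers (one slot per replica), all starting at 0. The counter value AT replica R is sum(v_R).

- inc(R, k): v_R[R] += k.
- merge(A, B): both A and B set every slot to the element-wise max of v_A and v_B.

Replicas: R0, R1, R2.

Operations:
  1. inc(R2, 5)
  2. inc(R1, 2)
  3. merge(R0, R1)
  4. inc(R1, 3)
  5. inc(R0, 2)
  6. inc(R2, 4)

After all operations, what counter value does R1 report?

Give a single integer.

Answer: 5

Derivation:
Op 1: inc R2 by 5 -> R2=(0,0,5) value=5
Op 2: inc R1 by 2 -> R1=(0,2,0) value=2
Op 3: merge R0<->R1 -> R0=(0,2,0) R1=(0,2,0)
Op 4: inc R1 by 3 -> R1=(0,5,0) value=5
Op 5: inc R0 by 2 -> R0=(2,2,0) value=4
Op 6: inc R2 by 4 -> R2=(0,0,9) value=9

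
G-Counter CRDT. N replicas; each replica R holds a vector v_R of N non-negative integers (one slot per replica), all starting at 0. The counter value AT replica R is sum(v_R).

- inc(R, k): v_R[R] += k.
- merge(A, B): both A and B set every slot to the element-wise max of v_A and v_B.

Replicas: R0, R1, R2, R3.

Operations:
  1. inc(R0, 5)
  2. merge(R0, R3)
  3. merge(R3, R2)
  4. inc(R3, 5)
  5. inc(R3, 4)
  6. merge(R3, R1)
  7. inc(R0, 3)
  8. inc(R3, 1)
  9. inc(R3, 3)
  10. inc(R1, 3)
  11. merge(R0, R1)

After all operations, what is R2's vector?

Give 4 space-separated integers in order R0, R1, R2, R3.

Op 1: inc R0 by 5 -> R0=(5,0,0,0) value=5
Op 2: merge R0<->R3 -> R0=(5,0,0,0) R3=(5,0,0,0)
Op 3: merge R3<->R2 -> R3=(5,0,0,0) R2=(5,0,0,0)
Op 4: inc R3 by 5 -> R3=(5,0,0,5) value=10
Op 5: inc R3 by 4 -> R3=(5,0,0,9) value=14
Op 6: merge R3<->R1 -> R3=(5,0,0,9) R1=(5,0,0,9)
Op 7: inc R0 by 3 -> R0=(8,0,0,0) value=8
Op 8: inc R3 by 1 -> R3=(5,0,0,10) value=15
Op 9: inc R3 by 3 -> R3=(5,0,0,13) value=18
Op 10: inc R1 by 3 -> R1=(5,3,0,9) value=17
Op 11: merge R0<->R1 -> R0=(8,3,0,9) R1=(8,3,0,9)

Answer: 5 0 0 0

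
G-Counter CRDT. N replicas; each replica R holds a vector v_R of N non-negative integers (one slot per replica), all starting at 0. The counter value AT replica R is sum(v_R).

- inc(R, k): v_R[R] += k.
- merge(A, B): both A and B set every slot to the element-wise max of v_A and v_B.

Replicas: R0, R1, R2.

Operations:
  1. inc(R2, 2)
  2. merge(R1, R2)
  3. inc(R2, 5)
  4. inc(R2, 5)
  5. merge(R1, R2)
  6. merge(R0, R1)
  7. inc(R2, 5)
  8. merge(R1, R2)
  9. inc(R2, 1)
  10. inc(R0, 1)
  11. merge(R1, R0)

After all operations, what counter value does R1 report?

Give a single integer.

Answer: 18

Derivation:
Op 1: inc R2 by 2 -> R2=(0,0,2) value=2
Op 2: merge R1<->R2 -> R1=(0,0,2) R2=(0,0,2)
Op 3: inc R2 by 5 -> R2=(0,0,7) value=7
Op 4: inc R2 by 5 -> R2=(0,0,12) value=12
Op 5: merge R1<->R2 -> R1=(0,0,12) R2=(0,0,12)
Op 6: merge R0<->R1 -> R0=(0,0,12) R1=(0,0,12)
Op 7: inc R2 by 5 -> R2=(0,0,17) value=17
Op 8: merge R1<->R2 -> R1=(0,0,17) R2=(0,0,17)
Op 9: inc R2 by 1 -> R2=(0,0,18) value=18
Op 10: inc R0 by 1 -> R0=(1,0,12) value=13
Op 11: merge R1<->R0 -> R1=(1,0,17) R0=(1,0,17)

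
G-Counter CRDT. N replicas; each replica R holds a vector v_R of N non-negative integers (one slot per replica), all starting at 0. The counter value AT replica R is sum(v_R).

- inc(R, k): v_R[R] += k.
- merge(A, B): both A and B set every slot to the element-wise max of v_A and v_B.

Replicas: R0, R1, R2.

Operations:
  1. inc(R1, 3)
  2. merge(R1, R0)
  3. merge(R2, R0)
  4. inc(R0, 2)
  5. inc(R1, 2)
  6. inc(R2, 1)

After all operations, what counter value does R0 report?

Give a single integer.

Answer: 5

Derivation:
Op 1: inc R1 by 3 -> R1=(0,3,0) value=3
Op 2: merge R1<->R0 -> R1=(0,3,0) R0=(0,3,0)
Op 3: merge R2<->R0 -> R2=(0,3,0) R0=(0,3,0)
Op 4: inc R0 by 2 -> R0=(2,3,0) value=5
Op 5: inc R1 by 2 -> R1=(0,5,0) value=5
Op 6: inc R2 by 1 -> R2=(0,3,1) value=4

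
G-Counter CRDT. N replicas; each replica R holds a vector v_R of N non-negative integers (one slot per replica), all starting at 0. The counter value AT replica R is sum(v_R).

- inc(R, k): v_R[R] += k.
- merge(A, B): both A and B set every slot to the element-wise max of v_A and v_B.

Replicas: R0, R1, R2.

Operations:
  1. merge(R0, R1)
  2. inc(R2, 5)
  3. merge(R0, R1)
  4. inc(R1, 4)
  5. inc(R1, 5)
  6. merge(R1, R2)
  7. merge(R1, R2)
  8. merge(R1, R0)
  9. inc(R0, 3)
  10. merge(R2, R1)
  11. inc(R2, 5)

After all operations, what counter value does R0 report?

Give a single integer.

Answer: 17

Derivation:
Op 1: merge R0<->R1 -> R0=(0,0,0) R1=(0,0,0)
Op 2: inc R2 by 5 -> R2=(0,0,5) value=5
Op 3: merge R0<->R1 -> R0=(0,0,0) R1=(0,0,0)
Op 4: inc R1 by 4 -> R1=(0,4,0) value=4
Op 5: inc R1 by 5 -> R1=(0,9,0) value=9
Op 6: merge R1<->R2 -> R1=(0,9,5) R2=(0,9,5)
Op 7: merge R1<->R2 -> R1=(0,9,5) R2=(0,9,5)
Op 8: merge R1<->R0 -> R1=(0,9,5) R0=(0,9,5)
Op 9: inc R0 by 3 -> R0=(3,9,5) value=17
Op 10: merge R2<->R1 -> R2=(0,9,5) R1=(0,9,5)
Op 11: inc R2 by 5 -> R2=(0,9,10) value=19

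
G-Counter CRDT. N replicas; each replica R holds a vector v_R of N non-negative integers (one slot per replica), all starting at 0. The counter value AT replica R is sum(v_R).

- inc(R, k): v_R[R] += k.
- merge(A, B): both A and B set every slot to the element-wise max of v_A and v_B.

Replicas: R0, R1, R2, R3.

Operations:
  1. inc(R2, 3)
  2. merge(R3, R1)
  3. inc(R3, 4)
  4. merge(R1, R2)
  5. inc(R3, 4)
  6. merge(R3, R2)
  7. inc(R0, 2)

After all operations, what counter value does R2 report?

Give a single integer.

Op 1: inc R2 by 3 -> R2=(0,0,3,0) value=3
Op 2: merge R3<->R1 -> R3=(0,0,0,0) R1=(0,0,0,0)
Op 3: inc R3 by 4 -> R3=(0,0,0,4) value=4
Op 4: merge R1<->R2 -> R1=(0,0,3,0) R2=(0,0,3,0)
Op 5: inc R3 by 4 -> R3=(0,0,0,8) value=8
Op 6: merge R3<->R2 -> R3=(0,0,3,8) R2=(0,0,3,8)
Op 7: inc R0 by 2 -> R0=(2,0,0,0) value=2

Answer: 11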